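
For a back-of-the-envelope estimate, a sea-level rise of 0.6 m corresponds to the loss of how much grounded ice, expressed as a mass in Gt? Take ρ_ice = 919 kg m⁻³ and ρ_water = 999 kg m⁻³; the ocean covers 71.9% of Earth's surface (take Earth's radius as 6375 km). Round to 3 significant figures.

Required water volume = Δh × A = 0.6 m × 3.67×10^14 m² = 2.203×10^14 m³.
ρ_w = 999 kg m⁻³, so the mass of water = 2.203×10^14 m³ × 999 kg m⁻³ = 2.201×10^17 kg = 2.20×10^5 Gt (and the same mass of ice, by conservation).

≈ 2.20×10^5 Gt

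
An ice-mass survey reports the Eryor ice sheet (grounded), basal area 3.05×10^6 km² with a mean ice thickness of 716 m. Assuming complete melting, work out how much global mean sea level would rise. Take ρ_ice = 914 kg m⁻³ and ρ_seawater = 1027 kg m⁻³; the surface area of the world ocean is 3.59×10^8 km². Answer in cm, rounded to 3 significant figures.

Eryor: ice volume = 3.05×10^6 km² × 716 m = 2.184×10^6 km³; 2.184×10^6 × (914/1027) = 1.944×10^6 km³ of water.
Spread over 3.59×10^14 m² of ocean, Δh = 1.944×10^15 / 3.59×10^14 = 5.41 m = 541 cm.

≈ 541 cm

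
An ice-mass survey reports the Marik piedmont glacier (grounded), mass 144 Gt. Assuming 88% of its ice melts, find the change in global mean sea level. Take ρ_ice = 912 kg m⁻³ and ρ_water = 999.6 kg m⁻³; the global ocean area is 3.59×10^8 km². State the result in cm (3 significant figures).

≈ 0.0353 cm

Marik: 0.88 × 144 Gt = 1.267×10^14 kg; dividing by ρ_w = 999.6 kg m⁻³ gives 1.268×10^11 m³ of water.
Spread over 3.59×10^14 m² of ocean, Δh = 1.268×10^11 / 3.59×10^14 = 3.53×10^-4 m = 0.0353 cm.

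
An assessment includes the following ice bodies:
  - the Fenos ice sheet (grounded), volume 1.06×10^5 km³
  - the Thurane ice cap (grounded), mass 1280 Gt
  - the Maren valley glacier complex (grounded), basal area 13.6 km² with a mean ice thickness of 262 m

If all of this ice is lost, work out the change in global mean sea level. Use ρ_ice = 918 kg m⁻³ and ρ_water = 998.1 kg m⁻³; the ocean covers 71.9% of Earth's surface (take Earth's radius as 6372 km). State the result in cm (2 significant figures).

Fenos: 1.06×10^5 km³ × (918/998.1) = 9.749×10^4 km³ of water.
Thurane: 1280 Gt = 1.280×10^15 kg; dividing by ρ_w = 998.1 kg m⁻³ gives 1.282×10^12 m³ of water.
Maren: ice volume = 13.6 km² × 262 m = 3.563 km³; 3.563 × (918/998.1) = 3.277 km³ of water.
Total added water ≈ 9.878×10^13 m³ over 3.67×10^14 m² → Δh = 0.269 m = 27 cm.

≈ 27 cm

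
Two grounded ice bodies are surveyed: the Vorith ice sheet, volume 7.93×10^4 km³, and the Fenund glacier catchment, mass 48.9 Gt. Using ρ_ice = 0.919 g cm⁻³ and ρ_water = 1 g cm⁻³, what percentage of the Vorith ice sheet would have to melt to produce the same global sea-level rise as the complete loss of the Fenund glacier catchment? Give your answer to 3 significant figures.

≈ 0.0671 %

Equal sea-level rise means equal mass of meltwater, i.e. equal mass of ice lost.
Ice mass of Fenund: 4.890×10^13 kg; ice mass of Vorith: 7.288×10^16 kg.
Fraction required = 4.890×10^13 / 7.288×10^16 = 6.71×10^-4 → 0.0671 %.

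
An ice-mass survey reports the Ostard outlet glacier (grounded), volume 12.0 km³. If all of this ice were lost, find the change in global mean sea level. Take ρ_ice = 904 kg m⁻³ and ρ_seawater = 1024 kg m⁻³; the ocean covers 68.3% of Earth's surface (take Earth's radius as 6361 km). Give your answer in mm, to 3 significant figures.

Ostard: 12.0 km³ × (904/1024) = 10.59 km³ of water.
Spread over 3.47×10^14 m² of ocean, Δh = 1.059×10^10 / 3.47×10^14 = 3.05×10^-5 m = 0.0305 mm.

≈ 0.0305 mm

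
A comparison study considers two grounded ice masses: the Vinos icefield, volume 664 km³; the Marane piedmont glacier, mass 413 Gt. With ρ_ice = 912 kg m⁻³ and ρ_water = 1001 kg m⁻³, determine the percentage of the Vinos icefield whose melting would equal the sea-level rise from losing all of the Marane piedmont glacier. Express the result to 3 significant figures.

Equal sea-level rise means equal mass of meltwater, i.e. equal mass of ice lost.
Ice mass of Marane: 4.130×10^14 kg; ice mass of Vinos: 6.056×10^14 kg.
Fraction required = 4.130×10^14 / 6.056×10^14 = 0.682 → 68.2 %.

≈ 68.2 %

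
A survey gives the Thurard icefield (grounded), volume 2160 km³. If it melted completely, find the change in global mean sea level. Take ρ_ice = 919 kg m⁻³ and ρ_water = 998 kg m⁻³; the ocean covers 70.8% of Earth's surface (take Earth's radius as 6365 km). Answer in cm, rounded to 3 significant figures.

Thurard: 2160 km³ × (919/998) = 1989 km³ of water.
Spread over 3.60×10^14 m² of ocean, Δh = 1.989×10^12 / 3.60×10^14 = 5.52×10^-3 m = 0.552 cm.

≈ 0.552 cm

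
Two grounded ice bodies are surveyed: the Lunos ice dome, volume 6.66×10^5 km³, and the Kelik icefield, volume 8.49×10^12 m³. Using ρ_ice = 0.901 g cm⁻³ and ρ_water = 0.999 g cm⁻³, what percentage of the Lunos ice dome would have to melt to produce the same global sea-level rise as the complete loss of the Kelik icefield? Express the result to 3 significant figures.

≈ 1.27 %

Equal sea-level rise means equal mass of meltwater, i.e. equal mass of ice lost.
Ice mass of Kelik: 7.649×10^15 kg; ice mass of Lunos: 6.001×10^17 kg.
Fraction required = 7.649×10^15 / 6.001×10^17 = 0.0127 → 1.27 %.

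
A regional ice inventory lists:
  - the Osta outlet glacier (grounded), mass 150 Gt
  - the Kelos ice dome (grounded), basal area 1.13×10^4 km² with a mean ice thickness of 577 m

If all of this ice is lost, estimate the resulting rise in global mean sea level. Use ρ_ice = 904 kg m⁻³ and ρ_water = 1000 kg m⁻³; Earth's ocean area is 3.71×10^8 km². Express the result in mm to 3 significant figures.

Osta: 150 Gt = 1.500×10^14 kg; dividing by ρ_w = 1000 kg m⁻³ gives 1.500×10^11 m³ of water.
Kelos: ice volume = 1.13×10^4 km² × 577 m = 6520 km³; 6520 × (904/1000) = 5894 km³ of water.
Total added water ≈ 6.044×10^12 m³ over 3.71×10^14 m² → Δh = 0.0163 m = 16.3 mm.

≈ 16.3 mm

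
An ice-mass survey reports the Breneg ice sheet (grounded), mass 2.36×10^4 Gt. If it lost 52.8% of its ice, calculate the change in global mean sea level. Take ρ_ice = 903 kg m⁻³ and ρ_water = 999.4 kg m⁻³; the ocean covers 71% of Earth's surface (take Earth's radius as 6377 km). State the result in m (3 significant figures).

Breneg: 0.528 × 2.36×10^4 Gt = 1.246×10^16 kg; dividing by ρ_w = 999.4 kg m⁻³ gives 1.247×10^13 m³ of water.
Spread over 3.63×10^14 m² of ocean, Δh = 1.247×10^13 / 3.63×10^14 = 0.0344 m.

≈ 0.0344 m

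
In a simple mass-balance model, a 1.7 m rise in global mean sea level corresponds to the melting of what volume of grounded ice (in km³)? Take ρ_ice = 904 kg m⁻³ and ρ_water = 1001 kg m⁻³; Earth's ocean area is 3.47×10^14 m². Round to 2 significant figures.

Required water volume = Δh × A = 1.7 m × 3.47×10^14 m² = 5.899×10^14 m³ = 5.899×10^5 km³.
Ice volume = water volume × ρ_w/ρ_ice = 5.899×10^5 × 1001/904 = 6.5×10^5 km³.

≈ 6.5×10^5 km³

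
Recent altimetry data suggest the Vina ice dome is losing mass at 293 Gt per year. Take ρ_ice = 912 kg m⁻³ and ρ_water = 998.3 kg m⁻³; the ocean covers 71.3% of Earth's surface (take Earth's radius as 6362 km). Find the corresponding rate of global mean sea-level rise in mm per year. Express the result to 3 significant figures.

ρ_w = 998.3 kg m⁻³. Annual water volume added = 293 Gt / ρ_w = 2.930×10^14 kg / 998.3 kg m⁻³ = 2.935×10^11 m³.
Δh per year = 2.935×10^11 / 3.63×10^14 = 8.09×10^-4 m = 0.809 mm.

≈ 0.809 mm/yr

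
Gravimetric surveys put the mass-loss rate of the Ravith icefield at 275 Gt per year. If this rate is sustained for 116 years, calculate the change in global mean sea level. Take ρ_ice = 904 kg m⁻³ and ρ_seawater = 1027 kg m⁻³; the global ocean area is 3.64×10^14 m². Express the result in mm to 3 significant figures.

≈ 85.3 mm

Total mass lost = 275 Gt/yr × 116 yr = 3.190×10^4 Gt = 3.190×10^16 kg.
ρ_w = 1027 kg m⁻³, so water volume = 3.190×10^16 / 1027 = 3.106×10^13 m³.
Δh = 3.106×10^13 / 3.64×10^14 = 0.0853 m = 85.3 mm.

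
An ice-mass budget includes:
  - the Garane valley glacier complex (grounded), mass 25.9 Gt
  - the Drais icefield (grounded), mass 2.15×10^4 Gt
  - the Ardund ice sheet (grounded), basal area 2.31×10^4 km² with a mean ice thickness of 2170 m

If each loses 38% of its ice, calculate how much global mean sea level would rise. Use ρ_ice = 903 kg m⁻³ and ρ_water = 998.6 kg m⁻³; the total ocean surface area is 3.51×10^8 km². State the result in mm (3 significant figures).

≈ 72.4 mm

Garane: 0.38 × 25.9 Gt = 9.842×10^12 kg; dividing by ρ_w = 998.6 kg m⁻³ gives 9.856×10^9 m³ of water.
Drais: 0.38 × 2.15×10^4 Gt = 8.170×10^15 kg; dividing by ρ_w = 998.6 kg m⁻³ gives 8.181×10^12 m³ of water.
Ardund: ice volume = 2.31×10^4 km² × 2170 m = 5.013×10^4 km³; 0.38 × 5.013×10^4 × (903/998.6) = 1.722×10^4 km³ of water.
Total added water ≈ 2.542×10^13 m³ over 3.51×10^14 m² → Δh = 0.0724 m = 72.4 mm.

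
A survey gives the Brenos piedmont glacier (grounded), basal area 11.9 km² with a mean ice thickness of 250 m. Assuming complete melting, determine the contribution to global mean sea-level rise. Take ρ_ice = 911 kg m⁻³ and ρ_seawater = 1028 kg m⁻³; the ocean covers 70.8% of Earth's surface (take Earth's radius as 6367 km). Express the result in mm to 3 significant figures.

≈ 7.31×10^-3 mm

Brenos: ice volume = 11.9 km² × 250 m = 2.975 km³; 2.975 × (911/1028) = 2.636 km³ of water.
Spread over 3.61×10^14 m² of ocean, Δh = 2.636×10^9 / 3.61×10^14 = 7.31×10^-6 m = 7.31×10^-3 mm.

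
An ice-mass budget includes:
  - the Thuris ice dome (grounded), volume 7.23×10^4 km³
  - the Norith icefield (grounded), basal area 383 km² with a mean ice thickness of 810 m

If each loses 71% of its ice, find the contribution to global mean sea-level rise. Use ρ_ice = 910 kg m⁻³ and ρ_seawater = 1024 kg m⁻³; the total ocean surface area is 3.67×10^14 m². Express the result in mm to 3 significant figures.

Thuris: 0.71 × 7.23×10^4 km³ × (910/1024) = 4.562×10^4 km³ of water.
Norith: ice volume = 383 km² × 810 m = 310.2 km³; 0.71 × 310.2 × (910/1024) = 195.7 km³ of water.
Total added water ≈ 4.581×10^13 m³ over 3.67×10^14 m² → Δh = 0.125 m = 125 mm.

≈ 125 mm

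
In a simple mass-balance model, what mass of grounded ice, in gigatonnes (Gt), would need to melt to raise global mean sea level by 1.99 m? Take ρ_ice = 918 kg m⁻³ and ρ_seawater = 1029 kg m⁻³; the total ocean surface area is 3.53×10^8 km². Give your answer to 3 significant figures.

≈ 7.23×10^5 Gt

Required water volume = Δh × A = 1.99 m × 3.53×10^14 m² = 7.025×10^14 m³.
ρ_w = 1029 kg m⁻³, so the mass of water = 7.025×10^14 m³ × 1029 kg m⁻³ = 7.228×10^17 kg = 7.23×10^5 Gt (and the same mass of ice, by conservation).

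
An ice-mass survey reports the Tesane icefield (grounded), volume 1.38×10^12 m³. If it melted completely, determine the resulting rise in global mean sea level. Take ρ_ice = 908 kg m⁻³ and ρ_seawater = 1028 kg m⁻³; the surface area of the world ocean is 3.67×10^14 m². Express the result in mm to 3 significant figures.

Tesane: 1.38×10^12 m³ × (908/1028) = 1.219×10^12 m³ of water.
Spread over 3.67×10^14 m² of ocean, Δh = 1.219×10^12 / 3.67×10^14 = 3.32×10^-3 m = 3.32 mm.

≈ 3.32 mm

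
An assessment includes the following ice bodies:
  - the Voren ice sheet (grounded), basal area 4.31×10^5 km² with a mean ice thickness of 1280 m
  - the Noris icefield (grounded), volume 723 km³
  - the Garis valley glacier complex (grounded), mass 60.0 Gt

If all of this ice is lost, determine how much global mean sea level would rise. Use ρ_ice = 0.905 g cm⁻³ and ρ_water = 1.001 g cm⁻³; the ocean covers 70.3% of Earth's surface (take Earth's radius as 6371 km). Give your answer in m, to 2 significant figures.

Voren: ice volume = 4.31×10^5 km² × 1280 m = 5.517×10^5 km³; 5.517×10^5 × (905/1001) = 4.988×10^5 km³ of water.
Noris: 723 km³ × (905/1001) = 653.7 km³ of water.
Garis: 60.0 Gt = 6.000×10^13 kg; dividing by ρ_w = 1.001 g cm⁻³ = 1001 kg m⁻³ gives 5.994×10^10 m³ of water.
Total added water ≈ 4.995×10^14 m³ over 3.59×10^14 m² → Δh = 1.39 m.

≈ 1.4 m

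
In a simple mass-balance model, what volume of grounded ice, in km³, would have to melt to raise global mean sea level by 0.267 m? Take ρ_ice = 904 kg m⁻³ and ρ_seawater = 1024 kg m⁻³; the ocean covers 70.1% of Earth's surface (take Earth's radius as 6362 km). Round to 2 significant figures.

Required water volume = Δh × A = 0.267 m × 3.57×10^14 m² = 9.520×10^13 m³ = 9.520×10^4 km³.
Ice volume = water volume × ρ_w/ρ_ice = 9.520×10^4 × 1024/904 = 1.1×10^5 km³.

≈ 1.1×10^5 km³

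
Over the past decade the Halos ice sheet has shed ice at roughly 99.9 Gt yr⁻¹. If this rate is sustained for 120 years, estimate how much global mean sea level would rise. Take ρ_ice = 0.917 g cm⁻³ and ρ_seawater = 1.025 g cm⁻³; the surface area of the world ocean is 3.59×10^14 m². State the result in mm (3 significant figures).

≈ 32.6 mm

Total mass lost = 99.9 Gt/yr × 120 yr = 1.199×10^4 Gt = 1.199×10^16 kg.
ρ_w = 1.025 g cm⁻³ = 1025 kg m⁻³, so water volume = 1.199×10^16 / 1025 = 1.170×10^13 m³.
Δh = 1.170×10^13 / 3.59×10^14 = 0.0326 m = 32.6 mm.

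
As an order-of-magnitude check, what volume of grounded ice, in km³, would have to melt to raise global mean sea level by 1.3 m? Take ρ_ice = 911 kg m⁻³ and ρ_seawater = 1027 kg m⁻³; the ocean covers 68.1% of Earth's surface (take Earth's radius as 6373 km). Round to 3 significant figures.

≈ 5.09×10^5 km³

Required water volume = Δh × A = 1.3 m × 3.48×10^14 m² = 4.518×10^14 m³ = 4.518×10^5 km³.
Ice volume = water volume × ρ_w/ρ_ice = 4.518×10^5 × 1027/911 = 5.09×10^5 km³.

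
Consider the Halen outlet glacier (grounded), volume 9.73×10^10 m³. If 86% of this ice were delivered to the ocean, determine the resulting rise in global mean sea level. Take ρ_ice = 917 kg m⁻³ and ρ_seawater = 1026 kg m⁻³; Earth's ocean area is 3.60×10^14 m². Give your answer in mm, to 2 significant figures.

Halen: 0.86 × 9.73×10^10 m³ × (917/1026) = 7.479×10^10 m³ of water.
Spread over 3.60×10^14 m² of ocean, Δh = 7.479×10^10 / 3.60×10^14 = 2.08×10^-4 m = 0.21 mm.

≈ 0.21 mm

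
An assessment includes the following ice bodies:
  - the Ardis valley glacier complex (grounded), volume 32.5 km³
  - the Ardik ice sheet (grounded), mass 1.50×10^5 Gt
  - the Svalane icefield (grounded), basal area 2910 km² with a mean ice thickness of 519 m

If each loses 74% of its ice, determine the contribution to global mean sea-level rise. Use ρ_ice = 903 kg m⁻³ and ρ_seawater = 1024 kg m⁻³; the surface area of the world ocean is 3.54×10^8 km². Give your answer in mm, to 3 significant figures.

≈ 309 mm

Ardis: 0.74 × 32.5 km³ × (903/1024) = 21.21 km³ of water.
Ardik: 0.74 × 1.50×10^5 Gt = 1.110×10^17 kg; dividing by ρ_w = 1024 kg m⁻³ gives 1.084×10^14 m³ of water.
Svalane: ice volume = 2910 km² × 519 m = 1510 km³; 0.74 × 1510 × (903/1024) = 985.6 km³ of water.
Total added water ≈ 1.094×10^14 m³ over 3.54×10^14 m² → Δh = 0.309 m = 309 mm.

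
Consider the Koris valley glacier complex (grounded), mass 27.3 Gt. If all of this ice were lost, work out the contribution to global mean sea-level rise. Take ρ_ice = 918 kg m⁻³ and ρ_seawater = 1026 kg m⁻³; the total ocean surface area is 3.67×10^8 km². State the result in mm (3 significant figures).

≈ 0.0725 mm

Koris: 27.3 Gt = 2.730×10^13 kg; dividing by ρ_w = 1026 kg m⁻³ gives 2.661×10^10 m³ of water.
Spread over 3.67×10^14 m² of ocean, Δh = 2.661×10^10 / 3.67×10^14 = 7.25×10^-5 m = 0.0725 mm.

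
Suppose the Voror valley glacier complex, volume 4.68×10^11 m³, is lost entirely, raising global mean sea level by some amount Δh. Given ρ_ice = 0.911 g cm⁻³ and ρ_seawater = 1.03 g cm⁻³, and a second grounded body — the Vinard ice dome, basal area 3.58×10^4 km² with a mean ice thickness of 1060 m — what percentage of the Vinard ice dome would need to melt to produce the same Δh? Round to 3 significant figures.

Equal sea-level rise means equal mass of meltwater, i.e. equal mass of ice lost.
Ice mass of Voror: 4.263×10^14 kg; ice mass of Vinard: 3.457×10^16 kg.
Fraction required = 4.263×10^14 / 3.457×10^16 = 0.0123 → 1.23 %.

≈ 1.23 %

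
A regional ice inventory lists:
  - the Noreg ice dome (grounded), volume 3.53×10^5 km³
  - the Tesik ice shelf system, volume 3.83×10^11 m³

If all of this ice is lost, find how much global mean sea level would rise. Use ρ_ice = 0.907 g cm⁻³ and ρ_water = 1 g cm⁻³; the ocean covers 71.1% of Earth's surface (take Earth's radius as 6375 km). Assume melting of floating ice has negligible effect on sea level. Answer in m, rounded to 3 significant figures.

≈ 0.882 m

Noreg: 3.53×10^5 km³ × (907/1000) = 3.202×10^5 km³ of water.
The Tesik ice shelf system is floating and already displaces its own weight of water, so its melt adds essentially nothing to sea level.
Total added water ≈ 3.202×10^14 m³ over 3.63×10^14 m² → Δh = 0.882 m.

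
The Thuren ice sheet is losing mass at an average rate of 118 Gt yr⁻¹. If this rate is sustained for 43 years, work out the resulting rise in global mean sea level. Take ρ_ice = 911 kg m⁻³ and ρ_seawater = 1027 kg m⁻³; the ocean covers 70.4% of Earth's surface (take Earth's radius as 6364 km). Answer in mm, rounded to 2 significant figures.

Total mass lost = 118 Gt/yr × 43 yr = 5074 Gt = 5.074×10^15 kg.
ρ_w = 1027 kg m⁻³, so water volume = 5.074×10^15 / 1027 = 4.941×10^12 m³.
Δh = 4.941×10^12 / 3.58×10^14 = 0.0138 m = 14 mm.

≈ 14 mm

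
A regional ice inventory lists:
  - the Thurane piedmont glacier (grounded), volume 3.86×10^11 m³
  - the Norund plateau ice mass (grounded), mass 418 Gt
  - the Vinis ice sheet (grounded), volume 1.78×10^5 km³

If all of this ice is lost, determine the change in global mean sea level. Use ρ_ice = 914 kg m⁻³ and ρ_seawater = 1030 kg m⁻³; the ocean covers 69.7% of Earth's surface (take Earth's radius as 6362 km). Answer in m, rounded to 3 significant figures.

≈ 0.448 m

Thurane: 3.86×10^11 m³ × (914/1030) = 3.425×10^11 m³ of water.
Norund: 418 Gt = 4.180×10^14 kg; dividing by ρ_w = 1030 kg m⁻³ gives 4.058×10^11 m³ of water.
Vinis: 1.78×10^5 km³ × (914/1030) = 1.580×10^5 km³ of water.
Total added water ≈ 1.587×10^14 m³ over 3.55×10^14 m² → Δh = 0.448 m.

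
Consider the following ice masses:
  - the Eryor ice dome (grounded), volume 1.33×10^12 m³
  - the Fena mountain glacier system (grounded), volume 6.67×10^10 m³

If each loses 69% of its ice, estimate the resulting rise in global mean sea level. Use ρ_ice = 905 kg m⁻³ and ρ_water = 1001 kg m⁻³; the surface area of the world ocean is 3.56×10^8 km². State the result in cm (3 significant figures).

≈ 0.245 cm

Eryor: 0.69 × 1.33×10^12 m³ × (905/1001) = 8.297×10^11 m³ of water.
Fena: 0.69 × 6.67×10^10 m³ × (905/1001) = 4.161×10^10 m³ of water.
Total added water ≈ 8.713×10^11 m³ over 3.56×10^14 m² → Δh = 2.45×10^-3 m = 0.245 cm.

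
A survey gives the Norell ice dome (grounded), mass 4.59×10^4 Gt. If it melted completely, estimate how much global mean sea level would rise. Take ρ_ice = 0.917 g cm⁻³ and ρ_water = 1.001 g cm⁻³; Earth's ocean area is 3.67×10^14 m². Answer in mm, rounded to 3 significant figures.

Norell: 4.59×10^4 Gt = 4.590×10^16 kg; dividing by ρ_w = 1.001 g cm⁻³ = 1001 kg m⁻³ gives 4.585×10^13 m³ of water.
Spread over 3.67×10^14 m² of ocean, Δh = 4.585×10^13 / 3.67×10^14 = 0.125 m = 125 mm.

≈ 125 mm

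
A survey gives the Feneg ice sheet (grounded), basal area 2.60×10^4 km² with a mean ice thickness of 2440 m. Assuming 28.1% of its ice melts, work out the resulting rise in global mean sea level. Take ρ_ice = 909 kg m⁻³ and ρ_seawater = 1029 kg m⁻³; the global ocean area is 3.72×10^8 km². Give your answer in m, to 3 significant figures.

≈ 0.0423 m

Feneg: ice volume = 2.60×10^4 km² × 2440 m = 6.344×10^4 km³; 0.281 × 6.344×10^4 × (909/1029) = 1.575×10^4 km³ of water.
Spread over 3.72×10^14 m² of ocean, Δh = 1.575×10^13 / 3.72×10^14 = 0.0423 m.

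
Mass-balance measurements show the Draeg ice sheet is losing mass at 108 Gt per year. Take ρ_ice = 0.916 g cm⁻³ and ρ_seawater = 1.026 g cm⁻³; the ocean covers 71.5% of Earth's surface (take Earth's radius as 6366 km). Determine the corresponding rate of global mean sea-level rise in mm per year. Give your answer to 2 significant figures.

ρ_w = 1.026 g cm⁻³ = 1026 kg m⁻³. Annual water volume added = 108 Gt / ρ_w = 1.080×10^14 kg / 1026 kg m⁻³ = 1.053×10^11 m³.
Δh per year = 1.053×10^11 / 3.64×10^14 = 2.89×10^-4 m = 0.29 mm.

≈ 0.29 mm/yr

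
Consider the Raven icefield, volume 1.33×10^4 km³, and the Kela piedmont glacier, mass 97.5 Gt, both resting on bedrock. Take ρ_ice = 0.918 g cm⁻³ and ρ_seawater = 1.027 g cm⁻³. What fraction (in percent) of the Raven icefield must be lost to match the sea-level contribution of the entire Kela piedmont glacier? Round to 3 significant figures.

≈ 0.799 %

Equal sea-level rise means equal mass of meltwater, i.e. equal mass of ice lost.
Ice mass of Kela: 9.750×10^13 kg; ice mass of Raven: 1.221×10^16 kg.
Fraction required = 9.750×10^13 / 1.221×10^16 = 7.99×10^-3 → 0.799 %.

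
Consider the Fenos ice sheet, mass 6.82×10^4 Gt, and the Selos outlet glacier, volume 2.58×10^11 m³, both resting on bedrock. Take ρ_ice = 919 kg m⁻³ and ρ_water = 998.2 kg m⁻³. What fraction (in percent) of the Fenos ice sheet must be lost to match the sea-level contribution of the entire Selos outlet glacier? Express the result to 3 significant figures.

Equal sea-level rise means equal mass of meltwater, i.e. equal mass of ice lost.
Ice mass of Selos: 2.371×10^14 kg; ice mass of Fenos: 6.820×10^16 kg.
Fraction required = 2.371×10^14 / 6.820×10^16 = 3.48×10^-3 → 0.348 %.

≈ 0.348 %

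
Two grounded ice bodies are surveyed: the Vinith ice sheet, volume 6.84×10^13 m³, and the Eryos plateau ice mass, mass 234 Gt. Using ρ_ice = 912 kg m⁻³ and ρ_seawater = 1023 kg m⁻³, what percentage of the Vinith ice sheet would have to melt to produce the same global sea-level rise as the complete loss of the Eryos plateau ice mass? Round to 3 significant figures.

Equal sea-level rise means equal mass of meltwater, i.e. equal mass of ice lost.
Ice mass of Eryos: 2.340×10^14 kg; ice mass of Vinith: 6.238×10^16 kg.
Fraction required = 2.340×10^14 / 6.238×10^16 = 3.75×10^-3 → 0.375 %.

≈ 0.375 %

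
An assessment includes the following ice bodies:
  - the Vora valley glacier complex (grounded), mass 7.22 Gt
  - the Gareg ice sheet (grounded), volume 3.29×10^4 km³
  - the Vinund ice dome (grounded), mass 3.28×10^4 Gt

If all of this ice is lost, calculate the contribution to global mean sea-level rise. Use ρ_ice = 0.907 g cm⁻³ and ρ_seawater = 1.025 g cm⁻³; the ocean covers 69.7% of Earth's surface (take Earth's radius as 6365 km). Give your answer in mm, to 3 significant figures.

≈ 172 mm

Vora: 7.22 Gt = 7.220×10^12 kg; dividing by ρ_w = 1.025 g cm⁻³ = 1025 kg m⁻³ gives 7.044×10^9 m³ of water.
Gareg: 3.29×10^4 km³ × (907/1025) = 2.911×10^4 km³ of water.
Vinund: 3.28×10^4 Gt = 3.280×10^16 kg; dividing by ρ_w = 1025 kg m⁻³ gives 3.200×10^13 m³ of water.
Total added water ≈ 6.112×10^13 m³ over 3.55×10^14 m² → Δh = 0.172 m = 172 mm.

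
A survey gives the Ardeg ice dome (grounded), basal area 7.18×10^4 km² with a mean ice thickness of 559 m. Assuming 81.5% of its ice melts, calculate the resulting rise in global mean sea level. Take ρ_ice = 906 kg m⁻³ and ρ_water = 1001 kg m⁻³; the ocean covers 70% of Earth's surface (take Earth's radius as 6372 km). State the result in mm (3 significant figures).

Ardeg: ice volume = 7.18×10^4 km² × 559 m = 4.014×10^4 km³; 0.815 × 4.014×10^4 × (906/1001) = 2.961×10^4 km³ of water.
Spread over 3.57×10^14 m² of ocean, Δh = 2.961×10^13 / 3.57×10^14 = 0.0829 m = 82.9 mm.

≈ 82.9 mm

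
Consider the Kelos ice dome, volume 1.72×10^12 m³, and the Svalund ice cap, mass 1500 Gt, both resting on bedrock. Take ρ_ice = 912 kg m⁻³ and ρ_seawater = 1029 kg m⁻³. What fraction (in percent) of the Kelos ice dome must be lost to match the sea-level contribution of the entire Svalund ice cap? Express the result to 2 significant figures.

≈ 96 %

Equal sea-level rise means equal mass of meltwater, i.e. equal mass of ice lost.
Ice mass of Svalund: 1.500×10^15 kg; ice mass of Kelos: 1.569×10^15 kg.
Fraction required = 1.500×10^15 / 1.569×10^15 = 0.956 → 96 %.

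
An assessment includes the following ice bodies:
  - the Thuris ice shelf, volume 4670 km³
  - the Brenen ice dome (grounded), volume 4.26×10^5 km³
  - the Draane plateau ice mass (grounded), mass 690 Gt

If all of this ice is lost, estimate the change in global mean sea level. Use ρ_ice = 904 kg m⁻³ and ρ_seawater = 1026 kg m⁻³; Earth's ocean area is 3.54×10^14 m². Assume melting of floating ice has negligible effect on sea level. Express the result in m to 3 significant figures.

The Thuris ice shelf is floating and already displaces its own weight of water, so its melt adds essentially nothing to sea level.
Brenen: 4.26×10^5 km³ × (904/1026) = 3.753×10^5 km³ of water.
Draane: 690 Gt = 6.900×10^14 kg; dividing by ρ_w = 1026 kg m⁻³ gives 6.725×10^11 m³ of water.
Total added water ≈ 3.760×10^14 m³ over 3.54×10^14 m² → Δh = 1.06 m.

≈ 1.06 m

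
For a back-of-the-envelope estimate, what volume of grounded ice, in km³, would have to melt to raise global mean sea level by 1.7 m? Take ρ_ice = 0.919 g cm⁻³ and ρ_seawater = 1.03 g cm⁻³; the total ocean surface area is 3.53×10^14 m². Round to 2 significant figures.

≈ 6.7×10^5 km³

Required water volume = Δh × A = 1.7 m × 3.53×10^14 m² = 6.001×10^14 m³ = 6.001×10^5 km³.
Ice volume = water volume × ρ_w/ρ_ice = 6.001×10^5 × 1030/919 = 6.7×10^5 km³.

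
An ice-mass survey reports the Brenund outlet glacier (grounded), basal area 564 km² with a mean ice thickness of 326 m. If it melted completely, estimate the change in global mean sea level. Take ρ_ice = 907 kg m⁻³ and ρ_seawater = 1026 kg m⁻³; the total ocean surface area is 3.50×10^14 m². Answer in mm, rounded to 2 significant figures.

Brenund: ice volume = 564 km² × 326 m = 183.9 km³; 183.9 × (907/1026) = 162.5 km³ of water.
Spread over 3.50×10^14 m² of ocean, Δh = 1.625×10^11 / 3.50×10^14 = 4.64×10^-4 m = 0.46 mm.

≈ 0.46 mm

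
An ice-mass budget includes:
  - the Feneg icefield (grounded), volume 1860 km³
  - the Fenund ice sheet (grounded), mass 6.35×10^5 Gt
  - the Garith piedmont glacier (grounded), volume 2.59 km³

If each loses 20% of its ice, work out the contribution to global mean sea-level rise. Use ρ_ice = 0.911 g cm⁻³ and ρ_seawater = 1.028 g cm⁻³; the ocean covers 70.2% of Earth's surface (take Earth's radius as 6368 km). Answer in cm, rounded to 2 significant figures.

Feneg: 0.2 × 1860 km³ × (911/1028) = 329.7 km³ of water.
Fenund: 0.2 × 6.35×10^5 Gt = 1.270×10^17 kg; dividing by ρ_w = 1.028 g cm⁻³ = 1028 kg m⁻³ gives 1.235×10^14 m³ of water.
Garith: 0.2 × 2.59 km³ × (911/1028) = 0.4590 km³ of water.
Total added water ≈ 1.239×10^14 m³ over 3.58×10^14 m² → Δh = 0.346 m = 35 cm.

≈ 35 cm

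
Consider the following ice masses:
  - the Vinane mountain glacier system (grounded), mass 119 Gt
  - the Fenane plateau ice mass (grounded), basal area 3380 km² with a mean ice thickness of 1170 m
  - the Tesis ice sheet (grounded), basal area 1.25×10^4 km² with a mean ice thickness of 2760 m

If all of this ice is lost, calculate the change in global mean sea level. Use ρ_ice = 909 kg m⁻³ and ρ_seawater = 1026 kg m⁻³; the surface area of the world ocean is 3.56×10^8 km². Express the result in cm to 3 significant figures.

≈ 9.60 cm

Vinane: 119 Gt = 1.190×10^14 kg; dividing by ρ_w = 1026 kg m⁻³ gives 1.160×10^11 m³ of water.
Fenane: ice volume = 3380 km² × 1170 m = 3955 km³; 3955 × (909/1026) = 3504 km³ of water.
Tesis: ice volume = 1.25×10^4 km² × 2760 m = 3.450×10^4 km³; 3.450×10^4 × (909/1026) = 3.057×10^4 km³ of water.
Total added water ≈ 3.419×10^13 m³ over 3.56×10^14 m² → Δh = 0.0960 m = 9.60 cm.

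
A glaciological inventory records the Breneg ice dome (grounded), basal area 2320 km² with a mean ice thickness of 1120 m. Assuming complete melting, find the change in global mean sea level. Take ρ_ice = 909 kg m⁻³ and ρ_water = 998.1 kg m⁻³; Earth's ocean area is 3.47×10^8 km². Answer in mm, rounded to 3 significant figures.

Breneg: ice volume = 2320 km² × 1120 m = 2598 km³; 2598 × (909/998.1) = 2366 km³ of water.
Spread over 3.47×10^14 m² of ocean, Δh = 2.366×10^12 / 3.47×10^14 = 6.82×10^-3 m = 6.82 mm.

≈ 6.82 mm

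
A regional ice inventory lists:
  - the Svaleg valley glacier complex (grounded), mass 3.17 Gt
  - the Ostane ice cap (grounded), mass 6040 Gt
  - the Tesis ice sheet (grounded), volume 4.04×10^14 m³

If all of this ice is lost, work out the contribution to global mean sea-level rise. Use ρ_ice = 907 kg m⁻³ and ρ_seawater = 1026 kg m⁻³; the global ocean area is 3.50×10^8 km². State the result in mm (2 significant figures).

Svaleg: 3.17 Gt = 3.170×10^12 kg; dividing by ρ_w = 1026 kg m⁻³ gives 3.090×10^9 m³ of water.
Ostane: 6040 Gt = 6.040×10^15 kg; dividing by ρ_w = 1026 kg m⁻³ gives 5.887×10^12 m³ of water.
Tesis: 4.04×10^14 m³ × (907/1026) = 3.571×10^14 m³ of water.
Total added water ≈ 3.630×10^14 m³ over 3.50×10^14 m² → Δh = 1.04 m = 1000 mm.

≈ 1000 mm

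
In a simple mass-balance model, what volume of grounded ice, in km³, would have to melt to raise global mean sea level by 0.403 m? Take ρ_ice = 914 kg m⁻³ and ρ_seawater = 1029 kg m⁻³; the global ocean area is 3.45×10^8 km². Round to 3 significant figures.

≈ 1.57×10^5 km³

Required water volume = Δh × A = 0.403 m × 3.45×10^14 m² = 1.390×10^14 m³ = 1.390×10^5 km³.
Ice volume = water volume × ρ_w/ρ_ice = 1.390×10^5 × 1029/914 = 1.57×10^5 km³.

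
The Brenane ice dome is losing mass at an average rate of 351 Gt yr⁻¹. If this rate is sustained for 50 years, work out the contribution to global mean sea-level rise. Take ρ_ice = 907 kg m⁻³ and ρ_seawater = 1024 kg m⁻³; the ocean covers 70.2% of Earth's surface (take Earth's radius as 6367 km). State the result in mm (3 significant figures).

≈ 47.9 mm

Total mass lost = 351 Gt/yr × 50 yr = 1.755×10^4 Gt = 1.755×10^16 kg.
ρ_w = 1024 kg m⁻³, so water volume = 1.755×10^16 / 1024 = 1.714×10^13 m³.
Δh = 1.714×10^13 / 3.58×10^14 = 0.0479 m = 47.9 mm.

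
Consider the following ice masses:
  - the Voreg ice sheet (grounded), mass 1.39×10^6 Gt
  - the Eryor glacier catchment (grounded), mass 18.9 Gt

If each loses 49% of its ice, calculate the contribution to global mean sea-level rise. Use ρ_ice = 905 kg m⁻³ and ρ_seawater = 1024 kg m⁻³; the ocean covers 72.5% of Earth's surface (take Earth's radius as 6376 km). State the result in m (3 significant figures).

Voreg: 0.49 × 1.39×10^6 Gt = 6.811×10^17 kg; dividing by ρ_w = 1024 kg m⁻³ gives 6.651×10^14 m³ of water.
Eryor: 0.49 × 18.9 Gt = 9.261×10^12 kg; dividing by ρ_w = 1024 kg m⁻³ gives 9.044×10^9 m³ of water.
Total added water ≈ 6.651×10^14 m³ over 3.70×10^14 m² → Δh = 1.80 m.

≈ 1.80 m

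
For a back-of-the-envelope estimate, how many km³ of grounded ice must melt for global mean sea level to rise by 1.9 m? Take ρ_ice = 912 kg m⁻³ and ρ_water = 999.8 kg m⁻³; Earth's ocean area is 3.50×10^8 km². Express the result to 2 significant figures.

≈ 7.3×10^5 km³

Required water volume = Δh × A = 1.9 m × 3.50×10^14 m² = 6.650×10^14 m³ = 6.650×10^5 km³.
Ice volume = water volume × ρ_w/ρ_ice = 6.650×10^5 × 999.8/912 = 7.3×10^5 km³.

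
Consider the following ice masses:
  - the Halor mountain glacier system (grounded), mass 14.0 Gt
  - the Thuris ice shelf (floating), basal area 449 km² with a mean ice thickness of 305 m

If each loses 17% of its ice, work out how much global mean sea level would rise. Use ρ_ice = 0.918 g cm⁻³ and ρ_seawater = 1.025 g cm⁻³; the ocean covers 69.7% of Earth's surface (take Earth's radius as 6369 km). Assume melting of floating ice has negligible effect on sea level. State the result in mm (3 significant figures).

Halor: 0.17 × 14.0 Gt = 2.380×10^12 kg; dividing by ρ_w = 1.025 g cm⁻³ = 1025 kg m⁻³ gives 2.322×10^9 m³ of water.
The Thuris ice shelf is floating and already displaces its own weight of water, so its melt adds essentially nothing to sea level.
Total added water ≈ 2.322×10^9 m³ over 3.55×10^14 m² → Δh = 6.54×10^-6 m = 6.54×10^-3 mm.

≈ 6.54×10^-3 mm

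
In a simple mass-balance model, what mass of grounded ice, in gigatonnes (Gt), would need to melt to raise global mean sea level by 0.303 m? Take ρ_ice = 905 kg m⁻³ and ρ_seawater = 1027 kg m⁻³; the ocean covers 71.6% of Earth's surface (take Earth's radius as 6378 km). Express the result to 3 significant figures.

≈ 1.14×10^5 Gt

Required water volume = Δh × A = 0.303 m × 3.66×10^14 m² = 1.109×10^14 m³.
ρ_w = 1027 kg m⁻³, so the mass of water = 1.109×10^14 m³ × 1027 kg m⁻³ = 1.139×10^17 kg = 1.14×10^5 Gt (and the same mass of ice, by conservation).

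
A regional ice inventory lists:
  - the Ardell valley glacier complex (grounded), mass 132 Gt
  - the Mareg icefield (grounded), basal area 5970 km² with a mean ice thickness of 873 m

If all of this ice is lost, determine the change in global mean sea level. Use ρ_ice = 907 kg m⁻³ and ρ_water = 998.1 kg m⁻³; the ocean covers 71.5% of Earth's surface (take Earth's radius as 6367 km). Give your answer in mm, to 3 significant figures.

≈ 13.4 mm

Ardell: 132 Gt = 1.320×10^14 kg; dividing by ρ_w = 998.1 kg m⁻³ gives 1.323×10^11 m³ of water.
Mareg: ice volume = 5970 km² × 873 m = 5212 km³; 5212 × (907/998.1) = 4736 km³ of water.
Total added water ≈ 4.868×10^12 m³ over 3.64×10^14 m² → Δh = 0.0134 m = 13.4 mm.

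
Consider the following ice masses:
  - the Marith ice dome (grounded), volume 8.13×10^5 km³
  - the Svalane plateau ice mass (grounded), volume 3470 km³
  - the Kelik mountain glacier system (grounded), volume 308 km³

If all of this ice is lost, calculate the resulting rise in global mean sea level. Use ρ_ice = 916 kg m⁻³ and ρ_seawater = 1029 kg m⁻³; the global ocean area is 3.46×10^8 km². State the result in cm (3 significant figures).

Marith: 8.13×10^5 km³ × (916/1029) = 7.237×10^5 km³ of water.
Svalane: 3470 km³ × (916/1029) = 3089 km³ of water.
Kelik: 308 km³ × (916/1029) = 274.2 km³ of water.
Total added water ≈ 7.271×10^14 m³ over 3.46×10^14 m² → Δh = 2.10 m = 210 cm.

≈ 210 cm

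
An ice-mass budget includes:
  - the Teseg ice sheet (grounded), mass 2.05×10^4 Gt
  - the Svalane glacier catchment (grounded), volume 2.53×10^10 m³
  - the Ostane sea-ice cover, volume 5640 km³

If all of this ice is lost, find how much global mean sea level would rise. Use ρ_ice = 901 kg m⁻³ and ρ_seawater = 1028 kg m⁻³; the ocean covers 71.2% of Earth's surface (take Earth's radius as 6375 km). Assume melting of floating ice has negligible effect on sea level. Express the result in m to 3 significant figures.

Teseg: 2.05×10^4 Gt = 2.050×10^16 kg; dividing by ρ_w = 1028 kg m⁻³ gives 1.994×10^13 m³ of water.
Svalane: 2.53×10^10 m³ × (901/1028) = 2.217×10^10 m³ of water.
The Ostane sea-ice cover is floating and already displaces its own weight of water, so its melt adds essentially nothing to sea level.
Total added water ≈ 1.996×10^13 m³ over 3.64×10^14 m² → Δh = 0.0549 m.

≈ 0.0549 m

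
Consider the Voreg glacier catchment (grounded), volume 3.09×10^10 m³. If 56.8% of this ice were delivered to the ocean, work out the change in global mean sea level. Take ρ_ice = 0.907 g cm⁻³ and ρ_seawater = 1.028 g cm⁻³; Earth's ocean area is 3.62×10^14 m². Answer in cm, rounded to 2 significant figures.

≈ 4.3×10^-3 cm

Voreg: 0.568 × 3.09×10^10 m³ × (907/1028) = 1.549×10^10 m³ of water.
Spread over 3.62×10^14 m² of ocean, Δh = 1.549×10^10 / 3.62×10^14 = 4.28×10^-5 m = 4.3×10^-3 cm.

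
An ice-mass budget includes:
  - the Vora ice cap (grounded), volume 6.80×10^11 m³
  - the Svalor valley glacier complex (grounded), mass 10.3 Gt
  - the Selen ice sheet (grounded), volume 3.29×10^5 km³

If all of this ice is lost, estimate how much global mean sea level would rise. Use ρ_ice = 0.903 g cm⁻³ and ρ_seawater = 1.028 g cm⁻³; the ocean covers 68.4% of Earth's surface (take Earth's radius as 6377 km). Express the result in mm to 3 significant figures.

Vora: 6.80×10^11 m³ × (903/1028) = 5.973×10^11 m³ of water.
Svalor: 10.3 Gt = 1.030×10^13 kg; dividing by ρ_w = 1.028 g cm⁻³ = 1028 kg m⁻³ gives 1.002×10^10 m³ of water.
Selen: 3.29×10^5 km³ × (903/1028) = 2.890×10^5 km³ of water.
Total added water ≈ 2.896×10^14 m³ over 3.50×10^14 m² → Δh = 0.829 m = 829 mm.

≈ 829 mm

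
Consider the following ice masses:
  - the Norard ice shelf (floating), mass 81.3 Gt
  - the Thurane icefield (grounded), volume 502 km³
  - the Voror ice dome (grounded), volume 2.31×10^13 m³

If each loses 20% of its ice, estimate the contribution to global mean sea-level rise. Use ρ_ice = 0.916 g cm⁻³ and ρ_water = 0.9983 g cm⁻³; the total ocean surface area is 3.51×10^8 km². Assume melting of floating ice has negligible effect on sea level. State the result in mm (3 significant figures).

The Norard ice shelf is floating and already displaces its own weight of water, so its melt adds essentially nothing to sea level.
Thurane: 0.2 × 502 km³ × (916/998.3) = 92.12 km³ of water.
Voror: 0.2 × 2.31×10^13 m³ × (916/998.3) = 4.239×10^12 m³ of water.
Total added water ≈ 4.331×10^12 m³ over 3.51×10^14 m² → Δh = 0.0123 m = 12.3 mm.

≈ 12.3 mm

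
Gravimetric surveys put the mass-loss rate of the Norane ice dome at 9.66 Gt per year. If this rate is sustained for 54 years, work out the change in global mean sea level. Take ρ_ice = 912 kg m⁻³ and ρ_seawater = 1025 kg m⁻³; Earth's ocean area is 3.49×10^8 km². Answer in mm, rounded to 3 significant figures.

Total mass lost = 9.66 Gt/yr × 54 yr = 521.6 Gt = 5.216×10^14 kg.
ρ_w = 1025 kg m⁻³, so water volume = 5.216×10^14 / 1025 = 5.089×10^11 m³.
Δh = 5.089×10^11 / 3.49×10^14 = 1.46×10^-3 m = 1.46 mm.

≈ 1.46 mm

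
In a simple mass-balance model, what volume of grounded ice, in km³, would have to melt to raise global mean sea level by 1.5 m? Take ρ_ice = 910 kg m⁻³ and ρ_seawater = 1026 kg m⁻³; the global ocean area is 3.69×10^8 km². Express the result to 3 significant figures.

≈ 6.24×10^5 km³

Required water volume = Δh × A = 1.5 m × 3.69×10^14 m² = 5.535×10^14 m³ = 5.535×10^5 km³.
Ice volume = water volume × ρ_w/ρ_ice = 5.535×10^5 × 1026/910 = 6.24×10^5 km³.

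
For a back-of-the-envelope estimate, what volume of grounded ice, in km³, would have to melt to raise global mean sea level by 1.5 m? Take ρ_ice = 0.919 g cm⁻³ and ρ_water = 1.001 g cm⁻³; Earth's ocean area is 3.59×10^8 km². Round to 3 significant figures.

Required water volume = Δh × A = 1.5 m × 3.59×10^14 m² = 5.385×10^14 m³ = 5.385×10^5 km³.
Ice volume = water volume × ρ_w/ρ_ice = 5.385×10^5 × 1001/919 = 5.87×10^5 km³.

≈ 5.87×10^5 km³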